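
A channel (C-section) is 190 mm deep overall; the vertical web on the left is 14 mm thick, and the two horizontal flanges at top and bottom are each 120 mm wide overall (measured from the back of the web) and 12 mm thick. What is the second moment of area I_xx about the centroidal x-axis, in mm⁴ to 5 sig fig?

I_xx ≈ 2.8184 × 10⁷ mm⁴

Break the section into simple shapes (no overlaps), measuring from the bottom-left corner of the bounding box.
Web: 14 × 190, A = 2 660 mm², y = 95 mm, Ī = 8 002 167 mm⁴.
Top flange (beyond web): 106 × 12, A = 1 272 mm², y = 184 mm, Ī = 15 264 mm⁴.
Bottom flange (beyond web): 106 × 12, A = 1 272 mm², y = 6 mm, Ī = 15 264 mm⁴.
By symmetry the centroid is at mid-height, ȳ = 95 mm.
Transfer each piece to the centroidal x-axis using Ī + A·d² with d = y − 95:
  web: d = 0 mm → contributes +8 002 167 mm⁴
  top flange (beyond web): d = 89 mm → contributes +10 090 776 mm⁴
  bottom flange (beyond web): d = -89 mm → contributes +10 090 776 mm⁴
Total I = 28 183 719 mm⁴.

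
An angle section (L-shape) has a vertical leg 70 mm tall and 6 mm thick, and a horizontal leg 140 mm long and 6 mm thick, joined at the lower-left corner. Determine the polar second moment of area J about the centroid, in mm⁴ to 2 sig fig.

Split into non-overlapping primitives; take the origin at the lower-left of the bounding box.
Vertical leg: 6 × 70, A = 420 mm², y = 35 mm, Ī = 171 500 mm⁴.
Horizontal leg (remainder): 134 × 6, A = 804 mm², y = 3 mm, Ī = 2 412 mm⁴.
Centroid: ȳ = ΣA·y / ΣA = 13.98 mm.
Transfer each piece to the centroidal x-axis using Ī + A·d² with d = y − 13.98:
  vertical leg: d = 21.02 mm → contributes +357 066 mm⁴
  horizontal leg (remainder): d = -10.98 mm → contributes +99 349 mm⁴
Total I = 456 416 mm⁴.
For the y-axis: x̄ = 48.98 mm.
Repeating about the centroidal y-axis gives I_y = 2 556 136 mm⁴.
Polar second moment: J = I_x + I_y = 3 012 551 mm⁴.

J ≈ 3.0 × 10⁶ mm⁴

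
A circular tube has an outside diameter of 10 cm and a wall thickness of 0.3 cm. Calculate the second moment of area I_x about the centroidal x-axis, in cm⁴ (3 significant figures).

Break the section into simple shapes (no overlaps), measuring from the bottom-left corner of the bounding box.
Outer circle: ⌀10, A = 78.54 cm², y = 5 cm, Ī = 490.87 cm⁴.
Bore (subtracted): ⌀9.4, A = 69.398 cm², y = 5 cm, Ī = 383.25 cm⁴.
By symmetry the centroid is at mid-height, ȳ = 5 cm.
All pieces are centred on the centroidal x-axis, so I = ΣĪ (holes subtracted) = 107.62 cm⁴.

I_x ≈ 108 cm⁴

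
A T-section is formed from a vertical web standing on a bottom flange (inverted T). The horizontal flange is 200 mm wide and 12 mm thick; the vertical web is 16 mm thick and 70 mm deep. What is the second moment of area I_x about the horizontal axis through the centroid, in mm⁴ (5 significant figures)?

I_x ≈ 1.7698 × 10⁶ mm⁴

Decompose the section into non-overlapping parts with the origin at the bottom-left of its bounding rectangle.
Flange: 200 × 12, A = 2 400 mm², y = 6 mm, Ī = 28 800 mm⁴.
Web: 16 × 70, A = 1 120 mm², y = 47 mm, Ī = 457333.3 mm⁴.
Centroid: ȳ = ΣA·y / ΣA = 19.04545 mm.
Transfer each piece to the horizontal axis through the centroid using Ī + A·d² with d = y − 19.04545:
  flange: d = -13.04545 mm → contributes +437241.3 mm⁴
  web: d = 27.95455 mm → contributes +1 332 565 mm⁴
Total I = 1 769 806 mm⁴.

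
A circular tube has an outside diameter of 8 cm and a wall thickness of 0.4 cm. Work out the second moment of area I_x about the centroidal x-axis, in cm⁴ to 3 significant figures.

I_x ≈ 69.1 cm⁴

Treat the section as a set of non-overlapping primitives; coordinates are from the bounding-box lower-left.
Outer circle: ⌀8, A = 50.265 cm², y = 4 cm, Ī = 201.06 cm⁴.
Bore (subtracted): ⌀7.2, A = 40.715 cm², y = 4 cm, Ī = 131.92 cm⁴.
By symmetry the centroid is at mid-height, ȳ = 4 cm.
All pieces are centred on the centroidal x-axis, so I = ΣĪ (holes subtracted) = 69.145 cm⁴.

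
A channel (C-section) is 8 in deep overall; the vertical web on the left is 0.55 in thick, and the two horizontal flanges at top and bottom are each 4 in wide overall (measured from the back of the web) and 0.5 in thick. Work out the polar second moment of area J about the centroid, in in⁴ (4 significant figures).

J ≈ 83.32 in⁴

Break the section into simple shapes (no overlaps), measuring from the bottom-left corner of the bounding box.
Web: 0.55 × 8, A = 4.4 in², y = 4 in, Ī = 23.4667 in⁴.
Top flange (beyond web): 3.45 × 0.5, A = 1.725 in², y = 7.75 in, Ī = 0.0359375 in⁴.
Bottom flange (beyond web): 3.45 × 0.5, A = 1.725 in², y = 0.25 in, Ī = 0.0359375 in⁴.
By symmetry the centroid is at mid-height, ȳ = 4 in.
Transfer each piece to the centroidal x-axis using Ī + A·d² with d = y − 4:
  web: d = 0 in → contributes +23.4667 in⁴
  top flange (beyond web): d = 3.75 in → contributes +24.2938 in⁴
  bottom flange (beyond web): d = -3.75 in → contributes +24.2938 in⁴
Total I = 72.0542 in⁴.
For the y-axis: x̄ = 1.15398 in.
Repeating about the centroidal y-axis gives I_y = 11.2679 in⁴.
Polar second moment: J = I_x + I_y = 83.3221 in⁴.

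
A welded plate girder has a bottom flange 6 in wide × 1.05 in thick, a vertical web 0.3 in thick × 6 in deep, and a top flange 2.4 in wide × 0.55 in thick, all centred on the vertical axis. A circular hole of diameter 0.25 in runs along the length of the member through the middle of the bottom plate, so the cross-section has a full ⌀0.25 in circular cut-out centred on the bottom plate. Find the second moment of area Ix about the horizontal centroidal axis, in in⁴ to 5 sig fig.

Ix ≈ 64.366 in⁴

Treat the section as a set of non-overlapping primitives; coordinates are from the bounding-box lower-left.
Bottom plate: 6 × 1.05, A = 6.3 in², y = 0.525 in, Ī = 0.5788125 in⁴.
Web plate: 0.3 × 6, A = 1.8 in², y = 4.05 in, Ī = 5.4 in⁴.
Top plate: 2.4 × 0.55, A = 1.32 in², y = 7.325 in, Ī = 0.033275 in⁴.
Hole (subtracted): ⌀0.25, A = 0.04908739 in², y = 0.525 in, Ī = 0.0001917476 in⁴.
Centroid: ȳ = ΣA·y / ΣA = 2.159953 in.
Transfer each piece to the horizontal centroidal axis using Ī + A·d² with d = y − 2.159953:
  bottom plate: d = -1.634953 in → contributes +17.41916 in⁴
  web plate: d = 1.890047 in → contributes +11.8301 in⁴
  top plate: d = 5.165047 in → contributes +35.24786 in⁴
  hole: d = -1.634953 in → contributes −0.1314058 in⁴
Total I = 64.36571 in⁴.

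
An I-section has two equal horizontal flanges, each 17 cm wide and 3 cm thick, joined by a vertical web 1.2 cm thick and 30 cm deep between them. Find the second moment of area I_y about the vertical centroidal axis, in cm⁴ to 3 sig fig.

I_y ≈ 2460 cm⁴

Treat the section as a set of non-overlapping primitives; coordinates are from the bounding-box lower-left.
Bottom flange: 17 × 3, A = 51 cm², x = 8.5 cm, Ī = 1228.3 cm⁴.
Web: 1.2 × 30, A = 36 cm², x = 8.5 cm, Ī = 4.32 cm⁴.
Top flange: 17 × 3, A = 51 cm², x = 8.5 cm, Ī = 1228.3 cm⁴.
By symmetry the centroid is at mid-width, x̄ = 8.5 cm.
All pieces are centred on the vertical centroidal axis, so I = ΣĪ = 2460.8 cm⁴.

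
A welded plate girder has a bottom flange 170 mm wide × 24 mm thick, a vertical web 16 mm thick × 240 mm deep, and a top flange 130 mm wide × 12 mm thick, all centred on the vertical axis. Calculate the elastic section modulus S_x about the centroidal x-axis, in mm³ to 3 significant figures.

S_x ≈ 6.08 × 10⁵ mm³

Treat the section as a set of non-overlapping primitives; coordinates are from the bounding-box lower-left.
Bottom plate: 170 × 24, A = 4 080 mm², y = 12 mm, Ī = 195 840 mm⁴.
Web plate: 16 × 240, A = 3 840 mm², y = 144 mm, Ī = 18 432 000 mm⁴.
Top plate: 130 × 12, A = 1 560 mm², y = 270 mm, Ī = 18 720 mm⁴.
Centroid: ȳ = ΣA·y / ΣA = 107.92 mm.
Transfer each piece to the centroidal x-axis using Ī + A·d² with d = y − 107.92:
  bottom plate: d = -95.924 mm → contributes +37 737 648 mm⁴
  web plate: d = 36.076 mm → contributes +23 429 661 mm⁴
  top plate: d = 162.08 mm → contributes +40 997 757 mm⁴
Total I = 102 165 065 mm⁴.
Extreme fibre distance c = 168.08 mm; S = I/c = 607 851 mm³.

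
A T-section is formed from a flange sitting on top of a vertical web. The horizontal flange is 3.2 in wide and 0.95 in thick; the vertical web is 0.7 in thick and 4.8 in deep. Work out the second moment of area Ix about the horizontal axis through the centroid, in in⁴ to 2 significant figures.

Ix ≈ 20 in⁴

Break the section into simple shapes (no overlaps), measuring from the bottom-left corner of the bounding box.
Flange: 3.2 × 0.95, A = 3.04 in², y = 5.275 in, Ī = 0.2286 in⁴.
Web: 0.7 × 4.8, A = 3.36 in², y = 2.4 in, Ī = 6.451 in⁴.
Centroid: ȳ = ΣA·y / ΣA = 3.766 in.
Transfer each piece to the horizontal axis through the centroid using Ī + A·d² with d = y − 3.766:
  flange: d = 1.509 in → contributes +7.154 in⁴
  web: d = -1.366 in → contributes +12.72 in⁴
Total I = 19.87 in⁴.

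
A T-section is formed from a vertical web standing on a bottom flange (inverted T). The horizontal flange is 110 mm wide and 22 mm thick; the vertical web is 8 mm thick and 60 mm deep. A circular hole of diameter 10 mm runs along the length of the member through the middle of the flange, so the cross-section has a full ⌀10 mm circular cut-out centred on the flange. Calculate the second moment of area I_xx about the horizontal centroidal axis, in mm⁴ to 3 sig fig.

Split into non-overlapping primitives; take the origin at the lower-left of the bounding box.
Flange: 110 × 22, A = 2 420 mm², y = 11 mm, Ī = 97 607 mm⁴.
Web: 8 × 60, A = 480 mm², y = 52 mm, Ī = 144 000 mm⁴.
Hole (subtracted): ⌀10, A = 78.54 mm², y = 11 mm, Ī = 490.87 mm⁴.
Centroid: ȳ = ΣA·y / ΣA = 17.975 mm.
Transfer each piece to the horizontal centroidal axis using Ī + A·d² with d = y − 17.975:
  flange: d = -6.9751 mm → contributes +215 345 mm⁴
  web: d = 34.025 mm → contributes +699 693 mm⁴
  hole: d = -6.9751 mm → contributes −4 312 mm⁴
Total I = 910 726 mm⁴.

I_xx ≈ 9.11 × 10⁵ mm⁴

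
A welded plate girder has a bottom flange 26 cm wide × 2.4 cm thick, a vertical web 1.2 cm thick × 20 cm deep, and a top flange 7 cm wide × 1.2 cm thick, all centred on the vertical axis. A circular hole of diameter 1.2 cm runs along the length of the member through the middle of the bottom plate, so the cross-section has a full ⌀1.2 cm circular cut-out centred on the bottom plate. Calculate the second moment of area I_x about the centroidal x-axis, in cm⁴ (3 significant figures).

Decompose the section into non-overlapping parts with the origin at the bottom-left of its bounding rectangle.
Bottom plate: 26 × 2.4, A = 62.4 cm², y = 1.2 cm, Ī = 29.952 cm⁴.
Web plate: 1.2 × 20, A = 24 cm², y = 12.4 cm, Ī = 800 cm⁴.
Top plate: 7 × 1.2, A = 8.4 cm², y = 23 cm, Ī = 1.008 cm⁴.
Hole (subtracted): ⌀1.2, A = 1.131 cm², y = 1.2 cm, Ī = 0.10179 cm⁴.
Centroid: ȳ = ΣA·y / ΣA = 6.0246 cm.
Transfer each piece to the centroidal x-axis using Ī + A·d² with d = y − 6.0246:
  bottom plate: d = -4.8246 cm → contributes +1482.5 cm⁴
  web plate: d = 6.3754 cm → contributes +1775.5 cm⁴
  top plate: d = 16.975 cm → contributes +2421.6 cm⁴
  hole: d = -4.8246 cm → contributes −26.428 cm⁴
Total I = 5653.1 cm⁴.

I_x ≈ 5650 cm⁴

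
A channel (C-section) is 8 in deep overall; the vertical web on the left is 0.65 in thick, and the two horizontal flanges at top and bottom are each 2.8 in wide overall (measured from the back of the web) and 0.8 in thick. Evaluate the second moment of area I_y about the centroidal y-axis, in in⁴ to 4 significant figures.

Split into non-overlapping primitives; take the origin at the lower-left of the bounding box.
Web: 0.65 × 8, A = 5.2 in², x = 0.325 in, Ī = 0.183083 in⁴.
Top flange (beyond web): 2.15 × 0.8, A = 1.72 in², x = 1.725 in, Ī = 0.662558 in⁴.
Bottom flange (beyond web): 2.15 × 0.8, A = 1.72 in², x = 1.725 in, Ī = 0.662558 in⁴.
Centroid: x̄ = ΣA·x / ΣA = 0.882407 in.
Transfer each piece to the centroidal y-axis using Ī + A·d² with d = x − 0.882407:
  web: d = -0.557407 in → contributes +1.79874 in⁴
  top flange (beyond web): d = 0.842593 in → contributes +1.88369 in⁴
  bottom flange (beyond web): d = 0.842593 in → contributes +1.88369 in⁴
Total I = 5.56613 in⁴.

I_y ≈ 5.566 in⁴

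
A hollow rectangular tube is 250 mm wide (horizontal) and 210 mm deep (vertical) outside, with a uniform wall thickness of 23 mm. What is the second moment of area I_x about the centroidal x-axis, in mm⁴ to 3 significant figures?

I_x ≈ 1.18 × 10⁸ mm⁴

Break the section into simple shapes (no overlaps), measuring from the bottom-left corner of the bounding box.
Outer rectangle: 250 × 210, A = 52 500 mm², y = 105 mm, Ī = 192 937 500 mm⁴.
Inner void (subtracted): 204 × 164, A = 33 456 mm², y = 105 mm, Ī = 74 986 048 mm⁴.
By symmetry the centroid is at mid-height, ȳ = 105 mm.
All pieces are centred on the centroidal x-axis, so I = ΣĪ (holes subtracted) = 117 951 452 mm⁴.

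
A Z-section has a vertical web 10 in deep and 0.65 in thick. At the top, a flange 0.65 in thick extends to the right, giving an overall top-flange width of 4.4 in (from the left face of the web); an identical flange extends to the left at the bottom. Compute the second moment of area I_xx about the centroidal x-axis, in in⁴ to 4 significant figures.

Break the section into simple shapes (no overlaps), measuring from the bottom-left corner of the bounding box.
Web: 0.65 × 10, A = 6.5 in², y = 5 in, Ī = 54.1667 in⁴.
Top flange (beyond web): 3.75 × 0.65, A = 2.4375 in², y = 9.675 in, Ī = 0.0858203 in⁴.
Bottom flange (beyond web): 3.75 × 0.65, A = 2.4375 in², y = 0.325 in, Ī = 0.0858203 in⁴.
Centroid: ȳ = ΣA·y / ΣA = 5 in.
Transfer each piece to the centroidal x-axis using Ī + A·d² with d = y − 5:
  web: d = 0 in → contributes +54.1667 in⁴
  top flange (beyond web): d = 4.675 in → contributes +53.3589 in⁴
  bottom flange (beyond web): d = -4.675 in → contributes +53.3589 in⁴
Total I = 160.884 in⁴.

I_xx ≈ 160.9 in⁴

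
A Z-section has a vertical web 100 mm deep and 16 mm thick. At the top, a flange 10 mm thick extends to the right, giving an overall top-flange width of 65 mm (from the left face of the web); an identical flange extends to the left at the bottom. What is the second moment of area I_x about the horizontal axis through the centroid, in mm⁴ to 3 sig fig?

I_x ≈ 3.33 × 10⁶ mm⁴

Decompose the section into non-overlapping parts with the origin at the bottom-left of its bounding rectangle.
Web: 16 × 100, A = 1 600 mm², y = 50 mm, Ī = 1 333 333 mm⁴.
Top flange (beyond web): 49 × 10, A = 490 mm², y = 95 mm, Ī = 4083.3 mm⁴.
Bottom flange (beyond web): 49 × 10, A = 490 mm², y = 5 mm, Ī = 4083.3 mm⁴.
Centroid: ȳ = ΣA·y / ΣA = 50 mm.
Transfer each piece to the horizontal axis through the centroid using Ī + A·d² with d = y − 50:
  web: d = 0 mm → contributes +1 333 333 mm⁴
  top flange (beyond web): d = 45 mm → contributes +996 333 mm⁴
  bottom flange (beyond web): d = -45 mm → contributes +996 333 mm⁴
Total I = 3 326 000 mm⁴.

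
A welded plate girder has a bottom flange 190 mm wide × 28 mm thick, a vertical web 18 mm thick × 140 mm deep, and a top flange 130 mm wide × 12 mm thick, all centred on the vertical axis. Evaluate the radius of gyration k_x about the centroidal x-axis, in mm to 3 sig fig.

Break the section into simple shapes (no overlaps), measuring from the bottom-left corner of the bounding box.
Bottom plate: 190 × 28, A = 5 320 mm², y = 14 mm, Ī = 347 573 mm⁴.
Web plate: 18 × 140, A = 2 520 mm², y = 98 mm, Ī = 4 116 000 mm⁴.
Top plate: 130 × 12, A = 1 560 mm², y = 174 mm, Ī = 18 720 mm⁴.
Centroid: ȳ = ΣA·y / ΣA = 63.072 mm.
Transfer each piece to the centroidal x-axis using Ī + A·d² with d = y − 63.072:
  bottom plate: d = -49.072 mm → contributes +13 158 637 mm⁴
  web plate: d = 34.928 mm → contributes +7 190 252 mm⁴
  top plate: d = 110.93 mm → contributes +19 214 435 mm⁴
Total I = 39 563 324 mm⁴.
Radius of gyration: k = √(I/A) = √(39 563 324 / 9 400) = 64.876 mm.

k_x ≈ 64.9 mm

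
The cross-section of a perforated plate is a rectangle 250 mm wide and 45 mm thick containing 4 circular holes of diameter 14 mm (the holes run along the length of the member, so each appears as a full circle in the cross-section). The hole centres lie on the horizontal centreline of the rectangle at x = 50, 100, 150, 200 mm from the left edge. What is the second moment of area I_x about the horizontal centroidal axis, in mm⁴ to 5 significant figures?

I_x ≈ 1.8909 × 10⁶ mm⁴

Break the section into simple shapes (no overlaps), measuring from the bottom-left corner of the bounding box.
Plate: 250 × 45, A = 11 250 mm², y = 22.5 mm, Ī = 1 898 438 mm⁴.
Hole 1 (subtracted): ⌀14, A = 153.938 mm², y = 22.5 mm, Ī = 1885.741 mm⁴.
Hole 2 (subtracted): ⌀14, A = 153.938 mm², y = 22.5 mm, Ī = 1885.741 mm⁴.
Hole 3 (subtracted): ⌀14, A = 153.938 mm², y = 22.5 mm, Ī = 1885.741 mm⁴.
Hole 4 (subtracted): ⌀14, A = 153.938 mm², y = 22.5 mm, Ī = 1885.741 mm⁴.
By symmetry the centroid is at mid-height, ȳ = 22.5 mm.
All pieces are centred on the horizontal centroidal axis, so I = ΣĪ (holes subtracted) = 1 890 895 mm⁴.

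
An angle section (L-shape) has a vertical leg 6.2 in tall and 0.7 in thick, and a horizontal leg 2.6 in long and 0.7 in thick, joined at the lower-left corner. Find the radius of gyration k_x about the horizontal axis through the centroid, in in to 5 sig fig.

Treat the section as a set of non-overlapping primitives; coordinates are from the bounding-box lower-left.
Vertical leg: 0.7 × 6.2, A = 4.34 in², y = 3.1 in, Ī = 13.90247 in⁴.
Horizontal leg (remainder): 1.9 × 0.7, A = 1.33 in², y = 0.35 in, Ī = 0.05430833 in⁴.
Centroid: ȳ = ΣA·y / ΣA = 2.454938 in.
Transfer each piece to the horizontal axis through the centroid using Ī + A·d² with d = y − 2.454938:
  vertical leg: d = 0.6450617 in → contributes +15.70836 in⁴
  horizontal leg (remainder): d = -2.104938 in → contributes +5.947226 in⁴
Total I = 21.65559 in⁴.
Radius of gyration: k = √(I/A) = √(21.65559 / 5.67) = 1.95431 in.

k_x ≈ 1.9543 in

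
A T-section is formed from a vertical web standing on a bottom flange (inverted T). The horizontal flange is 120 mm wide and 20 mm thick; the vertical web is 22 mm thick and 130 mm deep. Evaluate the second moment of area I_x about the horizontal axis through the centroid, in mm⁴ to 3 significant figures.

I_x ≈ 1.14 × 10⁷ mm⁴

Split into non-overlapping primitives; take the origin at the lower-left of the bounding box.
Flange: 120 × 20, A = 2 400 mm², y = 10 mm, Ī = 80 000 mm⁴.
Web: 22 × 130, A = 2 860 mm², y = 85 mm, Ī = 4 027 833 mm⁴.
Centroid: ȳ = ΣA·y / ΣA = 50.779 mm.
Transfer each piece to the horizontal axis through the centroid using Ī + A·d² with d = y − 50.779:
  flange: d = -40.779 mm → contributes +4 071 116 mm⁴
  web: d = 34.221 mm → contributes +7 377 022 mm⁴
Total I = 11 448 138 mm⁴.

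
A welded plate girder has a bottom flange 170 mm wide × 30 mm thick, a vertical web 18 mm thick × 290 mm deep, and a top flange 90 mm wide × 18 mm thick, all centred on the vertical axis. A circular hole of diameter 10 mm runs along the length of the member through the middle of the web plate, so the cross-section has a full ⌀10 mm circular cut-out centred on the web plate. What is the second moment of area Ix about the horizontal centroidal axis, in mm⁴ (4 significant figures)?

Treat the section as a set of non-overlapping primitives; coordinates are from the bounding-box lower-left.
Bottom plate: 170 × 30, A = 5 100 mm², y = 15 mm, Ī = 382 500 mm⁴.
Web plate: 18 × 290, A = 5 220 mm², y = 175 mm, Ī = 36 583 500 mm⁴.
Top plate: 90 × 18, A = 1 620 mm², y = 329 mm, Ī = 43 740 mm⁴.
Hole (subtracted): ⌀10, A = 78.5398 mm², y = 175 mm, Ī = 490.874 mm⁴.
Centroid: ȳ = ΣA·y / ΣA = 127.239 mm.
Transfer each piece to the horizontal centroidal axis using Ī + A·d² with d = y − 127.239:
  bottom plate: d = -112.239 mm → contributes +64 629 762 mm⁴
  web plate: d = 47.7614 mm → contributes +48 491 112 mm⁴
  top plate: d = 201.761 mm → contributes +65 990 156 mm⁴
  hole: d = 47.7614 mm → contributes −179 652 mm⁴
Total I = 178 931 378 mm⁴.

Ix ≈ 1.789 × 10⁸ mm⁴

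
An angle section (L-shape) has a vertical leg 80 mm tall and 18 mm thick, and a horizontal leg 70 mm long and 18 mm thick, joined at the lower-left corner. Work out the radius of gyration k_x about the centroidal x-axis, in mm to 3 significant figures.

k_x ≈ 23.7 mm

Treat the section as a set of non-overlapping primitives; coordinates are from the bounding-box lower-left.
Vertical leg: 18 × 80, A = 1 440 mm², y = 40 mm, Ī = 768 000 mm⁴.
Horizontal leg (remainder): 52 × 18, A = 936 mm², y = 9 mm, Ī = 25 272 mm⁴.
Centroid: ȳ = ΣA·y / ΣA = 27.788 mm.
Transfer each piece to the centroidal x-axis using Ī + A·d² with d = y − 27.788:
  vertical leg: d = 12.212 mm → contributes +982 756 mm⁴
  horizontal leg (remainder): d = -18.788 mm → contributes +355 665 mm⁴
Total I = 1 338 421 mm⁴.
Radius of gyration: k = √(I/A) = √(1 338 421 / 2 376) = 23.734 mm.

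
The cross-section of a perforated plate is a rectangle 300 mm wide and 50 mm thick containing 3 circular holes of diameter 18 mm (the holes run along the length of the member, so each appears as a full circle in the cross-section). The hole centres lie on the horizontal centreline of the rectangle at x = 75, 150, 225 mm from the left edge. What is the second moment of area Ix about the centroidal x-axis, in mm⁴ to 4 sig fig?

Ix ≈ 3.110 × 10⁶ mm⁴

Break the section into simple shapes (no overlaps), measuring from the bottom-left corner of the bounding box.
Plate: 300 × 50, A = 15 000 mm², y = 25 mm, Ī = 3 125 000 mm⁴.
Hole 1 (subtracted): ⌀18, A = 254.469 mm², y = 25 mm, Ī = 5 153 mm⁴.
Hole 2 (subtracted): ⌀18, A = 254.469 mm², y = 25 mm, Ī = 5 153 mm⁴.
Hole 3 (subtracted): ⌀18, A = 254.469 mm², y = 25 mm, Ī = 5 153 mm⁴.
By symmetry the centroid is at mid-height, ȳ = 25 mm.
All pieces are centred on the centroidal x-axis, so I = ΣĪ (holes subtracted) = 3 109 541 mm⁴.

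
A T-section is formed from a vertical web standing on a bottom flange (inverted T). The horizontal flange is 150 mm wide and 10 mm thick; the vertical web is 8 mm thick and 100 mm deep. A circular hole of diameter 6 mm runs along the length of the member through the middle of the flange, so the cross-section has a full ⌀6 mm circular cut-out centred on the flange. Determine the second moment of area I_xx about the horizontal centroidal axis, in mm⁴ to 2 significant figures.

I_xx ≈ 2.2 × 10⁶ mm⁴

Break the section into simple shapes (no overlaps), measuring from the bottom-left corner of the bounding box.
Flange: 150 × 10, A = 1 500 mm², y = 5 mm, Ī = 12 500 mm⁴.
Web: 8 × 100, A = 800 mm², y = 60 mm, Ī = 666 667 mm⁴.
Hole (subtracted): ⌀6, A = 28.27 mm², y = 5 mm, Ī = 63.62 mm⁴.
Centroid: ȳ = ΣA·y / ΣA = 24.37 mm.
Transfer each piece to the horizontal centroidal axis using Ī + A·d² with d = y − 24.37:
  flange: d = -19.37 mm → contributes +575 210 mm⁴
  web: d = 35.63 mm → contributes +1 682 348 mm⁴
  hole: d = -19.37 mm → contributes −10 670 mm⁴
Total I = 2 246 887 mm⁴.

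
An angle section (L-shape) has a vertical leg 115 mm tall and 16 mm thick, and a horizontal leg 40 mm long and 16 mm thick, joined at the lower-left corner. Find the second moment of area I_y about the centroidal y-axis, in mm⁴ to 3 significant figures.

I_y ≈ 1.85 × 10⁵ mm⁴

Treat the section as a set of non-overlapping primitives; coordinates are from the bounding-box lower-left.
Vertical leg: 16 × 115, A = 1 840 mm², x = 8 mm, Ī = 39 253 mm⁴.
Horizontal leg (remainder): 24 × 16, A = 384 mm², x = 28 mm, Ī = 18 432 mm⁴.
Centroid: x̄ = ΣA·x / ΣA = 11.453 mm.
Transfer each piece to the centroidal y-axis using Ī + A·d² with d = x − 11.453:
  vertical leg: d = -3.4532 mm → contributes +61 195 mm⁴
  horizontal leg (remainder): d = 16.547 mm → contributes +123 569 mm⁴
Total I = 184 764 mm⁴.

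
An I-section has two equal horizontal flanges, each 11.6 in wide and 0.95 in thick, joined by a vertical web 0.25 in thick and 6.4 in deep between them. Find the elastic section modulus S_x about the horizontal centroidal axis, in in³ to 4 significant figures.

S_x ≈ 73.44 in³

Treat the section as a set of non-overlapping primitives; coordinates are from the bounding-box lower-left.
Bottom flange: 11.6 × 0.95, A = 11.02 in², y = 0.475 in, Ī = 0.828796 in⁴.
Web: 0.25 × 6.4, A = 1.6 in², y = 4.15 in, Ī = 5.46133 in⁴.
Top flange: 11.6 × 0.95, A = 11.02 in², y = 7.825 in, Ī = 0.828796 in⁴.
By symmetry the centroid is at mid-height, ȳ = 4.15 in.
Transfer each piece to the horizontal centroidal axis using Ī + A·d² with d = y − 4.15:
  bottom flange: d = -3.675 in → contributes +149.661 in⁴
  web: d = 0 in → contributes +5.46133 in⁴
  top flange: d = 3.675 in → contributes +149.661 in⁴
Total I = 304.783 in⁴.
Extreme fibre distance c = 4.15 in; S = I/c = 73.4417 in³.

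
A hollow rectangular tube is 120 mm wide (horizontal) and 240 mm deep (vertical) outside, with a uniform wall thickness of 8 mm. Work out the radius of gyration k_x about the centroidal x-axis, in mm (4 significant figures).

k_x ≈ 86.13 mm

Decompose the section into non-overlapping parts with the origin at the bottom-left of its bounding rectangle.
Outer rectangle: 120 × 240, A = 28 800 mm², y = 120 mm, Ī = 138 240 000 mm⁴.
Inner void (subtracted): 104 × 224, A = 23 296 mm², y = 120 mm, Ī = 97 408 341 mm⁴.
By symmetry the centroid is at mid-height, ȳ = 120 mm.
All pieces are centred on the centroidal x-axis, so I = ΣĪ (holes subtracted) = 40 831 659 mm⁴.
Radius of gyration: k = √(I/A) = √(40 831 659 / 5 504) = 86.131 mm.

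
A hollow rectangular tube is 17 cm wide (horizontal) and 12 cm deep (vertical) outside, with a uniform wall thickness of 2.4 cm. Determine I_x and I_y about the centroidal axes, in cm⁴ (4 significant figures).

Treat the section as a set of non-overlapping primitives; coordinates are from the bounding-box lower-left.
Outer rectangle: 17 × 12, A = 204 cm², y = 6 cm, Ī = 2 448 cm⁴.
Inner void (subtracted): 12.2 × 7.2, A = 87.84 cm², y = 6 cm, Ī = 379.469 cm⁴.
By symmetry the centroid is at mid-height, ȳ = 6 cm.
All pieces are centred on the centroidal x-axis, so I = ΣĪ (holes subtracted) = 2068.53 cm⁴.
Repeating about the centroidal y-axis gives I_y = 3823.49 cm⁴.

I_x ≈ 2069 cm⁴, I_y ≈ 3823 cm⁴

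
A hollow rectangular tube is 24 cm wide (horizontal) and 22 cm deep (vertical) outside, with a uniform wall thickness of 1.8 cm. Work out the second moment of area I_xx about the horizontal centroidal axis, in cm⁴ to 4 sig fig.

I_xx ≈ 1.071 × 10⁴ cm⁴

Break the section into simple shapes (no overlaps), measuring from the bottom-left corner of the bounding box.
Outer rectangle: 24 × 22, A = 528 cm², y = 11 cm, Ī = 21 296 cm⁴.
Inner void (subtracted): 20.4 × 18.4, A = 375.36 cm², y = 11 cm, Ī = 10590.2 cm⁴.
By symmetry the centroid is at mid-height, ȳ = 11 cm.
All pieces are centred on the horizontal centroidal axis, so I = ΣĪ (holes subtracted) = 10705.8 cm⁴.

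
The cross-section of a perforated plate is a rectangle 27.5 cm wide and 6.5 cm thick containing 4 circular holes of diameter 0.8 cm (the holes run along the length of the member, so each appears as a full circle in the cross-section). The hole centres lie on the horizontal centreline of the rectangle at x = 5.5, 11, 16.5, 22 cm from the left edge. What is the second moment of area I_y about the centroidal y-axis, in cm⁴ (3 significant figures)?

Treat the section as a set of non-overlapping primitives; coordinates are from the bounding-box lower-left.
Plate: 27.5 × 6.5, A = 178.75 cm², x = 13.75 cm, Ī = 11 265 cm⁴.
Hole 1 (subtracted): ⌀0.8, A = 0.50265 cm², x = 5.5 cm, Ī = 0.020106 cm⁴.
Hole 2 (subtracted): ⌀0.8, A = 0.50265 cm², x = 11 cm, Ī = 0.020106 cm⁴.
Hole 3 (subtracted): ⌀0.8, A = 0.50265 cm², x = 16.5 cm, Ī = 0.020106 cm⁴.
Hole 4 (subtracted): ⌀0.8, A = 0.50265 cm², x = 22 cm, Ī = 0.020106 cm⁴.
By symmetry the centroid is at mid-width, x̄ = 13.75 cm.
Transfer each piece to the centroidal y-axis using Ī + A·d² with d = x − 13.75:
  plate: d = 0 cm → contributes +11 265 cm⁴
  hole 1: d = -8.25 cm → contributes −34.232 cm⁴
  hole 2: d = -2.75 cm → contributes −3.8214 cm⁴
  hole 3: d = 2.75 cm → contributes −3.8214 cm⁴
  hole 4: d = 8.25 cm → contributes −34.232 cm⁴
Total I = 11 189 cm⁴.

I_y ≈ 1.12 × 10⁴ cm⁴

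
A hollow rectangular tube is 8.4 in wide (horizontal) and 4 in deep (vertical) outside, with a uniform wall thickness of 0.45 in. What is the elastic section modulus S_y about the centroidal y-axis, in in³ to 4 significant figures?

S_y ≈ 21.09 in³

Treat the section as a set of non-overlapping primitives; coordinates are from the bounding-box lower-left.
Outer rectangle: 8.4 × 4, A = 33.6 in², x = 4.2 in, Ī = 197.568 in⁴.
Inner void (subtracted): 7.5 × 3.1, A = 23.25 in², x = 4.2 in, Ī = 108.984 in⁴.
By symmetry the centroid is at mid-width, x̄ = 4.2 in.
All pieces are centred on the centroidal y-axis, so I = ΣĪ (holes subtracted) = 88.5836 in⁴.
Extreme fibre distance c = 4.2 in; S = I/c = 21.0913 in³.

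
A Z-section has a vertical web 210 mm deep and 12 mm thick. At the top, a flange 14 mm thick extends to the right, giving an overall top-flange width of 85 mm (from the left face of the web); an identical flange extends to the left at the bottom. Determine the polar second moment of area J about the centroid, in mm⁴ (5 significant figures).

Split into non-overlapping primitives; take the origin at the lower-left of the bounding box.
Web: 12 × 210, A = 2 520 mm², y = 105 mm, Ī = 9 261 000 mm⁴.
Top flange (beyond web): 73 × 14, A = 1 022 mm², y = 203 mm, Ī = 16692.67 mm⁴.
Bottom flange (beyond web): 73 × 14, A = 1 022 mm², y = 7 mm, Ī = 16692.67 mm⁴.
Centroid: ȳ = ΣA·y / ΣA = 105 mm.
Transfer each piece to the centroidal x-axis using Ī + A·d² with d = y − 105:
  web: d = 0 mm → contributes +9 261 000 mm⁴
  top flange (beyond web): d = 98 mm → contributes +9 831 981 mm⁴
  bottom flange (beyond web): d = -98 mm → contributes +9 831 981 mm⁴
Total I = 28 924 961 mm⁴.
For the y-axis: x̄ = 79 mm.
Repeating about the centroidal y-axis gives I_y = 4 629 921 mm⁴.
Polar second moment: J = I_x + I_y = 33 554 883 mm⁴.

J ≈ 3.3555 × 10⁷ mm⁴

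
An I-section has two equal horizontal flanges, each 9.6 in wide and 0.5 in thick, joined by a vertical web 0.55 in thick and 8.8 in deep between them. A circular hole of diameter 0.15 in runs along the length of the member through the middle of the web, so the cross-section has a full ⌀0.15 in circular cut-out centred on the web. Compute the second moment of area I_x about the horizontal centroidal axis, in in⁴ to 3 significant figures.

Treat the section as a set of non-overlapping primitives; coordinates are from the bounding-box lower-left.
Bottom flange: 9.6 × 0.5, A = 4.8 in², y = 0.25 in, Ī = 0.1 in⁴.
Web: 0.55 × 8.8, A = 4.84 in², y = 4.9 in, Ī = 31.234 in⁴.
Top flange: 9.6 × 0.5, A = 4.8 in², y = 9.55 in, Ī = 0.1 in⁴.
Hole (subtracted): ⌀0.15, A = 0.017671 in², y = 4.9 in, Ī = 0.00002485 in⁴.
By symmetry the centroid is at mid-height, ȳ = 4.9 in.
Transfer each piece to the horizontal centroidal axis using Ī + A·d² with d = y − 4.9:
  bottom flange: d = -4.65 in → contributes +103.89 in⁴
  web: d = 0 in → contributes +31.234 in⁴
  top flange: d = 4.65 in → contributes +103.89 in⁴
  hole: d = 0 in → contributes −0.00002485 in⁴
Total I = 239.01 in⁴.

I_x ≈ 239 in⁴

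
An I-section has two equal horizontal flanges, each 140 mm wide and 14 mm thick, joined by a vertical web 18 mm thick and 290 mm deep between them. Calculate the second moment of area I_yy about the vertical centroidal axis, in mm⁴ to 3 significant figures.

Decompose the section into non-overlapping parts with the origin at the bottom-left of its bounding rectangle.
Bottom flange: 140 × 14, A = 1 960 mm², x = 70 mm, Ī = 3 201 333 mm⁴.
Web: 18 × 290, A = 5 220 mm², x = 70 mm, Ī = 140 940 mm⁴.
Top flange: 140 × 14, A = 1 960 mm², x = 70 mm, Ī = 3 201 333 mm⁴.
By symmetry the centroid is at mid-width, x̄ = 70 mm.
All pieces are centred on the vertical centroidal axis, so I = ΣĪ = 6 543 607 mm⁴.

I_yy ≈ 6.54 × 10⁶ mm⁴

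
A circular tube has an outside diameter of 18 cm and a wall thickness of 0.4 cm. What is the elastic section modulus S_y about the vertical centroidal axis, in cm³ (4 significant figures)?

Split into non-overlapping primitives; take the origin at the lower-left of the bounding box.
Outer circle: ⌀18, A = 254.469 cm², x = 9 cm, Ī = 5 153 cm⁴.
Bore (subtracted): ⌀17.2, A = 232.352 cm², x = 9 cm, Ī = 4296.19 cm⁴.
By symmetry the centroid is at mid-width, x̄ = 9 cm.
All pieces are centred on the vertical centroidal axis, so I = ΣĪ (holes subtracted) = 856.805 cm⁴.
Extreme fibre distance c = 9 cm; S = I/c = 95.2006 cm³.

S_y ≈ 95.20 cm³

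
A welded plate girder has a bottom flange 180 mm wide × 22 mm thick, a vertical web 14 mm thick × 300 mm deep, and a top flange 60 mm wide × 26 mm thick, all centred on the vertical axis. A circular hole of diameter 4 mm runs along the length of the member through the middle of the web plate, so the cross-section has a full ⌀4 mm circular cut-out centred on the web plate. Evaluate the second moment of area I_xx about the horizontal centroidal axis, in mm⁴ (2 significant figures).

Treat the section as a set of non-overlapping primitives; coordinates are from the bounding-box lower-left.
Bottom plate: 180 × 22, A = 3 960 mm², y = 11 mm, Ī = 159 720 mm⁴.
Web plate: 14 × 300, A = 4 200 mm², y = 172 mm, Ī = 31 500 000 mm⁴.
Top plate: 60 × 26, A = 1 560 mm², y = 335 mm, Ī = 87 880 mm⁴.
Hole (subtracted): ⌀4, A = 12.57 mm², y = 172 mm, Ī = 12.57 mm⁴.
Centroid: ȳ = ΣA·y / ΣA = 132.5 mm.
Transfer each piece to the horizontal centroidal axis using Ī + A·d² with d = y − 132.5:
  bottom plate: d = -121.5 mm → contributes +58 634 451 mm⁴
  web plate: d = 39.48 mm → contributes +38 047 458 mm⁴
  top plate: d = 202.5 mm → contributes +64 046 981 mm⁴
  hole: d = 39.48 mm → contributes −19 603 mm⁴
Total I = 160 709 288 mm⁴.

I_xx ≈ 1.6 × 10⁸ mm⁴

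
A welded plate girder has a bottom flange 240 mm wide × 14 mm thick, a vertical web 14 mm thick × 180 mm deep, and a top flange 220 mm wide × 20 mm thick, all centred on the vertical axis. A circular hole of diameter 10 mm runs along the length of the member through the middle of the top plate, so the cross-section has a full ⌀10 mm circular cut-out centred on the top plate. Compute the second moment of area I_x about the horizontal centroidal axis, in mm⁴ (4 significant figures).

Treat the section as a set of non-overlapping primitives; coordinates are from the bounding-box lower-left.
Bottom plate: 240 × 14, A = 3 360 mm², y = 7 mm, Ī = 54 880 mm⁴.
Web plate: 14 × 180, A = 2 520 mm², y = 104 mm, Ī = 6 804 000 mm⁴.
Top plate: 220 × 20, A = 4 400 mm², y = 204 mm, Ī = 146 667 mm⁴.
Hole (subtracted): ⌀10, A = 78.5398 mm², y = 204 mm, Ī = 490.874 mm⁴.
Centroid: ȳ = ΣA·y / ΣA = 114.413 mm.
Transfer each piece to the horizontal centroidal axis using Ī + A·d² with d = y − 114.413:
  bottom plate: d = -107.413 mm → contributes +38 820 930 mm⁴
  web plate: d = -10.4128 mm → contributes +7 077 236 mm⁴
  top plate: d = 89.5872 mm → contributes +35 460 459 mm⁴
  hole: d = 89.5872 mm → contributes −630 841 mm⁴
Total I = 80 727 785 mm⁴.

I_x ≈ 8.073 × 10⁷ mm⁴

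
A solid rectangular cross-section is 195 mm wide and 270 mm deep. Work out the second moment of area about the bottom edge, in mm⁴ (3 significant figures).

I_base ≈ 1.28 × 10⁹ mm⁴

The section: 195 × 270, A = 52 650 mm², y = 135 mm, Ī = 319 848 750 mm⁴.
Transfer it to the base of the section using Ī + A·d² with d = y − 0:
  the section: d = 135 mm → contributes +1 279 395 000 mm⁴
Total I = 1 279 395 000 mm⁴.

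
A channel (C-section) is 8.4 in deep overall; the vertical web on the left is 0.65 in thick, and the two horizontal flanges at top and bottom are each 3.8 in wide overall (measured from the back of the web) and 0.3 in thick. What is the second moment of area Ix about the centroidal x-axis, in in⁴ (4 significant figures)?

Ix ≈ 63.12 in⁴

Break the section into simple shapes (no overlaps), measuring from the bottom-left corner of the bounding box.
Web: 0.65 × 8.4, A = 5.46 in², y = 4.2 in, Ī = 32.1048 in⁴.
Top flange (beyond web): 3.15 × 0.3, A = 0.945 in², y = 8.25 in, Ī = 0.0070875 in⁴.
Bottom flange (beyond web): 3.15 × 0.3, A = 0.945 in², y = 0.15 in, Ī = 0.0070875 in⁴.
By symmetry the centroid is at mid-height, ȳ = 4.2 in.
Transfer each piece to the centroidal x-axis using Ī + A·d² with d = y − 4.2:
  web: d = 0 in → contributes +32.1048 in⁴
  top flange (beyond web): d = 4.05 in → contributes +15.5075 in⁴
  bottom flange (beyond web): d = -4.05 in → contributes +15.5075 in⁴
Total I = 63.1197 in⁴.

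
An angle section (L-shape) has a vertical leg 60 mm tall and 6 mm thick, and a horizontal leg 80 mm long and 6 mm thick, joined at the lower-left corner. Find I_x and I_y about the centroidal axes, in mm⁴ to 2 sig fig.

I_x ≈ 2.5 × 10⁵ mm⁴, I_y ≈ 5.2 × 10⁵ mm⁴

Treat the section as a set of non-overlapping primitives; coordinates are from the bounding-box lower-left.
Vertical leg: 6 × 60, A = 360 mm², y = 30 mm, Ī = 108 000 mm⁴.
Horizontal leg (remainder): 74 × 6, A = 444 mm², y = 3 mm, Ī = 1 332 mm⁴.
Centroid: ȳ = ΣA·y / ΣA = 15.09 mm.
Transfer each piece to the centroidal x-axis using Ī + A·d² with d = y − 15.09:
  vertical leg: d = 14.91 mm → contributes +188 036 mm⁴
  horizontal leg (remainder): d = -12.09 mm → contributes +66 226 mm⁴
Total I = 254 262 mm⁴.
For the y-axis: x̄ = 25.09 mm.
Repeating about the centroidal y-axis gives I_y = 521 782 mm⁴.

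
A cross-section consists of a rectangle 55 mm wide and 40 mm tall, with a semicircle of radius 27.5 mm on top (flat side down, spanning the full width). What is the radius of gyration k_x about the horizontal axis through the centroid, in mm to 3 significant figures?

k_x ≈ 18.3 mm

Decompose the section into non-overlapping parts with the origin at the bottom-left of its bounding rectangle.
Rectangular body: 55 × 40, A = 2 200 mm², y = 20 mm, Ī = 293 333 mm⁴.
Semicircular cap: semicircle r = 27.5, A = 1187.9 mm², y = 51.671 mm, Ī = 62 772 mm⁴.
Centroid: ȳ = ΣA·y / ΣA = 31.105 mm.
Transfer each piece to the horizontal axis through the centroid using Ī + A·d² with d = y − 31.105:
  rectangular body: d = -11.105 mm → contributes +564 641 mm⁴
  semicircular cap: d = 20.566 mm → contributes +565 229 mm⁴
Total I = 1 129 870 mm⁴.
Radius of gyration: k = √(I/A) = √(1 129 870 / 3387.9) = 18.262 mm.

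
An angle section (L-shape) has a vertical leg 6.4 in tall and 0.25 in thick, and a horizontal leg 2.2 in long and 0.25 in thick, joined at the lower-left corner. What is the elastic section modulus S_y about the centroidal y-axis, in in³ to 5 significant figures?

Decompose the section into non-overlapping parts with the origin at the bottom-left of its bounding rectangle.
Vertical leg: 0.25 × 6.4, A = 1.6 in², x = 0.125 in, Ī = 0.008333333 in⁴.
Horizontal leg (remainder): 1.95 × 0.25, A = 0.4875 in², x = 1.225 in, Ī = 0.1544766 in⁴.
Centroid: x̄ = ΣA·x / ΣA = 0.3818862 in.
Transfer each piece to the centroidal y-axis using Ī + A·d² with d = x − 0.3818862:
  vertical leg: d = -0.2568862 in → contributes +0.1139182 in⁴
  horizontal leg (remainder): d = 0.8431138 in → contributes +0.5010115 in⁴
Total I = 0.6149297 in⁴.
Extreme fibre distance c = 1.818114 in; S = I/c = 0.338224 in³.

S_y ≈ 0.33822 in³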